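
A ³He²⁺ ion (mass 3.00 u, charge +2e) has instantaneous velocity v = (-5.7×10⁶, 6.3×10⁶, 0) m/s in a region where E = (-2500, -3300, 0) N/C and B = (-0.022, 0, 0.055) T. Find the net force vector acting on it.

F ≈ (1.10×10⁻¹³, 9.94×10⁻¹⁴, 4.44×10⁻¹⁴) N

v×B = (3.46×10⁵, 3.14×10⁵, 1.39×10⁵) N/C.
E + v×B = (3.44×10⁵, 3.10×10⁵, 1.39×10⁵) N/C.
F = q(E + v×B) = (3.204×10⁻¹⁹ C)·(3.44×10⁵, 3.10×10⁵, 1.39×10⁵) = (1.10×10⁻¹³, 9.94×10⁻¹⁴, 4.44×10⁻¹⁴) N.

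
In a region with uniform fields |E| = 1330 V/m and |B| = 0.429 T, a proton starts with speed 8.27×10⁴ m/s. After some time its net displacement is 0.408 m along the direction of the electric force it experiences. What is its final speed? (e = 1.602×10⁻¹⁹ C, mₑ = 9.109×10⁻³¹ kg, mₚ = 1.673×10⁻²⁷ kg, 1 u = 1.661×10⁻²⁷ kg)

v_f ≈ 3.33×10⁵ m/s

B does no work; ΔKE = |q|E d.
½mv_f² = ½mv₀² + |q|Ed = ½(1.673×10⁻²⁷)(8.27×10⁴)² + (1.602×10⁻¹⁹)(1330)(0.408) ≈ 5.721×10⁻¹⁸ J + 8.693×10⁻¹⁷ J ≈ 9.265×10⁻¹⁷ J.
v_f = √(2·9.265×10⁻¹⁷/1.673×10⁻²⁷) ≈ 3.33×10⁵ m/s.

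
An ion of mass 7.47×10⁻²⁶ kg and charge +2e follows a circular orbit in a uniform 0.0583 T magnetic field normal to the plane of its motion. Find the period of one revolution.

T ≈ 2.51×10⁻⁵ s

The cyclotron period depends only on m, q, B: T = 2πm/(|q|B).
T = 2π(7.47×10⁻²⁶)/((3.204×10⁻¹⁹)(0.0583)) ≈ 2.51×10⁻⁵ s.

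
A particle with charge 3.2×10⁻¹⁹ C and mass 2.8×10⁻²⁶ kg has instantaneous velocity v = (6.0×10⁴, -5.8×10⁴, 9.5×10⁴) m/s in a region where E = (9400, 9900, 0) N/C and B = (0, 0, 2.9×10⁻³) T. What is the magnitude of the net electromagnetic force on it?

|F| ≈ 4.29×10⁻¹⁵ N

v×B = (-168, -174, 0) N/C.
E + v×B = (9230, 9730, 0) N/C.
F = q(E + v×B) = (3.2×10⁻¹⁹ C)·(9230, 9730, 0) = (2.95×10⁻¹⁵, 3.11×10⁻¹⁵, 0) N.
|F| = 4.29×10⁻¹⁵ N.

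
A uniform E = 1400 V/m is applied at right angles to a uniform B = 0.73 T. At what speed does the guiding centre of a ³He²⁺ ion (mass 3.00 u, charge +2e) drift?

The E×B drift speed is v_d = E/B.
v_d = 1400/0.73 = 1900 m/s.

v_d ≈ 1900 m/s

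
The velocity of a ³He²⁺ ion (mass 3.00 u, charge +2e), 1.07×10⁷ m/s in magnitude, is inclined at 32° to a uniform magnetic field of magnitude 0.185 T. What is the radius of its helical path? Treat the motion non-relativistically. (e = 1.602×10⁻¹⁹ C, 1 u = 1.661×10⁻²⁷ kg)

r ≈ 0.477 m

v⊥ = v sinθ = 1.07×10⁷·sin32° ≈ 5.670×10⁶ m/s.
r = m v⊥/(|q|B) = (4.983×10⁻²⁷)(5.670×10⁶)/((3.204×10⁻¹⁹)(0.185)) ≈ 0.477 m.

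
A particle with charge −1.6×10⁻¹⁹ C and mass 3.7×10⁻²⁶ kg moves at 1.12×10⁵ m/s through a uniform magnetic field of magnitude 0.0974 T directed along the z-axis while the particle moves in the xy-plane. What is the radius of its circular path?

r ≈ 0.266 m

The magnetic force provides the centripetal force: |q|vB = mv²/r.
r = mv/(|q|B) = (3.7×10⁻²⁶)(1.12×10⁵)/((1.6×10⁻¹⁹)(0.0974)) ≈ 0.266 m.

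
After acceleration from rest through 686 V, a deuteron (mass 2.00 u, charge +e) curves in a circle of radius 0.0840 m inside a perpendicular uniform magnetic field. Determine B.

v = √(2|q|V/m) = √(2·1.602×10⁻¹⁹·686/3.322×10⁻²⁷) ≈ 2.572×10⁵ m/s.
B = mv/(|q|r) = (3.322×10⁻²⁷)(2.572×10⁵)/((1.602×10⁻¹⁹)(0.0840)) ≈ 0.0635 T.

B ≈ 0.0635 T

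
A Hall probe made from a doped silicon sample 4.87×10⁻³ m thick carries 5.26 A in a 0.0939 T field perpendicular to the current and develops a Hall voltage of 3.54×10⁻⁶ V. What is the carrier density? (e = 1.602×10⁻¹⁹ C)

n ≈ 1.79×10²⁶ m⁻³

From V_H = IB/(n e t), n = IB/(V_H e t).
n = (5.26)(0.0939)/((3.54×10⁻⁶)(1.602×10⁻¹⁹)(4.87×10⁻³)) ≈ 1.79×10²⁶ m⁻³.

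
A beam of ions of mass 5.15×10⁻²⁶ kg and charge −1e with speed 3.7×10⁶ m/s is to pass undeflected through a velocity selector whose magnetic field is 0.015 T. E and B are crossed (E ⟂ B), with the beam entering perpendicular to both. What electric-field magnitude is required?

For straight-line motion qE = qvB, so E = vB.
E = 3.7×10⁶ × 0.015 = 5.6×10⁴ V/m.

E = 5.6×10⁴ V/m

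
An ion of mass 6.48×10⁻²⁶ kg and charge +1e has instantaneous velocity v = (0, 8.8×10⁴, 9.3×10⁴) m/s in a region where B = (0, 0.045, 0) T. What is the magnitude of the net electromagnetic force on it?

|F| ≈ 6.70×10⁻¹⁶ N

v×B = (-4180, 0, 0) N/C.
F = q v×B = (1.602×10⁻¹⁹ C)·(-4180, 0, 0) = (-6.70×10⁻¹⁶, 0, 0) N.
|F| = 6.70×10⁻¹⁶ N.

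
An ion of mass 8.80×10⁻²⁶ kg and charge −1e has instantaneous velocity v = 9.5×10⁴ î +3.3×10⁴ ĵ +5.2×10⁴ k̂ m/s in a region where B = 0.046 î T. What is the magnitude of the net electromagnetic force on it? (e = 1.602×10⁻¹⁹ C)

v×B = (0, 2390, -1520) N/C.
F = q v×B = (−1.602×10⁻¹⁹ C)·(0, 2390, -1520) = (0, -3.83×10⁻¹⁶, 2.43×10⁻¹⁶) N.
|F| = 4.54×10⁻¹⁶ N.

|F| ≈ 4.54×10⁻¹⁶ N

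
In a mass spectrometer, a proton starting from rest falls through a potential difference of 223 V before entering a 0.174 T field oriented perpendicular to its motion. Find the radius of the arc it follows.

Acceleration: |q|V = ½mv² ⇒ v = √(2|q|V/m) = √(2·1.602×10⁻¹⁹·223/1.673×10⁻²⁷) ≈ 2.067×10⁵ m/s.
In the field: r = mv/(|q|B) = (1.673×10⁻²⁷)(2.067×10⁵)/((1.602×10⁻¹⁹)(0.174)) ≈ 0.0124 m.

r ≈ 0.0124 m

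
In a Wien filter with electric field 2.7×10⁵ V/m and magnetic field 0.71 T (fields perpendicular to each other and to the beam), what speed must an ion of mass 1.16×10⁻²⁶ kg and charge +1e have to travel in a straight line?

Zero net Lorentz force requires |qE| = |q v×B|, i.e. E = vB.
v = E/B = 2.7×10⁵/0.71 = 3.8×10⁵ m/s.

v = 3.8×10⁵ m/s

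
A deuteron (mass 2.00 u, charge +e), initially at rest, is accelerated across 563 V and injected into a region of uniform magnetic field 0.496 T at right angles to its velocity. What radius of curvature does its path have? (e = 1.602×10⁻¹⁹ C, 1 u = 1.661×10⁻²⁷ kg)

Acceleration: |q|V = ½mv² ⇒ v = √(2|q|V/m) = √(2·1.602×10⁻¹⁹·563/3.322×10⁻²⁷) ≈ 2.330×10⁵ m/s.
In the field: r = mv/(|q|B) = (3.322×10⁻²⁷)(2.330×10⁵)/((1.602×10⁻¹⁹)(0.496)) ≈ 9.74×10⁻³ m.

r ≈ 9.74×10⁻³ m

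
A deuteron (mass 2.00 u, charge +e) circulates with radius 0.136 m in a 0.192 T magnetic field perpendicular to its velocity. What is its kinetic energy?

KE ≈ 2.63×10⁻¹⁵ J

v = |q|Br/m, then KE = ½mv² = (qBr)²/(2m).
v = (1.602×10⁻¹⁹)(0.192)(0.136)/3.322×10⁻²⁷ ≈ 1.259×10⁶ m/s.
KE = ½(3.322×10⁻²⁷)(1.259×10⁶)² ≈ 2.63×10⁻¹⁵ J.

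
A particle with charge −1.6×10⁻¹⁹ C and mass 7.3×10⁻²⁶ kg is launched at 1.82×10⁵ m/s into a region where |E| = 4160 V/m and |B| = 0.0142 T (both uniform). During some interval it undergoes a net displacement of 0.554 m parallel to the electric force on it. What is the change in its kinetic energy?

The magnetic force is always ⟂ v and does no work; only the electric force changes KE.
ΔKE = F_E · d = |q|E d = (1.6×10⁻¹⁹)(4160)(0.554) ≈ 3.69×10⁻¹⁶ J.

ΔKE ≈ 3.69×10⁻¹⁶ J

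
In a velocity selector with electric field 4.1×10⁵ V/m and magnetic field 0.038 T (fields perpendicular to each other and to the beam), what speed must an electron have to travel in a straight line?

v = 1.1×10⁷ m/s

Zero net Lorentz force requires |qE| = |q v×B|, i.e. E = vB.
v = E/B = 4.1×10⁵/0.038 = 1.1×10⁷ m/s.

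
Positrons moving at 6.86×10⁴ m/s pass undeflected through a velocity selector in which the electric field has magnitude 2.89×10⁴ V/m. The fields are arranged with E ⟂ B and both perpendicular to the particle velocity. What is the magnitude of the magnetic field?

Balance of forces in the selector: qE = qvB ⇒ B = E/v.
B = 2.89×10⁴/6.86×10⁴ = 0.421 T.

B = 0.421 T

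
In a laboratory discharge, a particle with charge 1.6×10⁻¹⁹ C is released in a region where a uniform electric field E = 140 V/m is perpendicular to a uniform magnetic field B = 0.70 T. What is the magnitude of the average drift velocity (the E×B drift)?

In crossed fields the guiding centre drifts at v_d = |E×B|/B² = E/B, independent of charge and mass.
v_d = 140/0.70 = 200 m/s.

v_d ≈ 200 m/s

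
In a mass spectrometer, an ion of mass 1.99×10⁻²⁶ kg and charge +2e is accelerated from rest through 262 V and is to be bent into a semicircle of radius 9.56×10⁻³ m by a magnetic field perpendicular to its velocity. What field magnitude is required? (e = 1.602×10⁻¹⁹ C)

B ≈ 0.597 T

v = √(2|q|V/m) = √(2·3.204×10⁻¹⁹·262/1.99×10⁻²⁶) ≈ 9.185×10⁴ m/s.
B = mv/(|q|r) = (1.99×10⁻²⁶)(9.185×10⁴)/((3.204×10⁻¹⁹)(9.56×10⁻³)) ≈ 0.597 T.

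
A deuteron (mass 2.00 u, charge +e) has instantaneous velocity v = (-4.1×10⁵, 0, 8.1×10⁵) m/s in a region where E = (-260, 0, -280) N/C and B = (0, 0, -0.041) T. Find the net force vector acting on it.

v×B = (0, -1.68×10⁴, 0) N/C.
E + v×B = (-260, -1.68×10⁴, -280) N/C.
F = q(E + v×B) = (1.602×10⁻¹⁹ C)·(-260, -1.68×10⁴, -280) = (-4.17×10⁻¹⁷, -2.69×10⁻¹⁵, -4.49×10⁻¹⁷) N.

F ≈ (-4.17×10⁻¹⁷, -2.69×10⁻¹⁵, -4.49×10⁻¹⁷) N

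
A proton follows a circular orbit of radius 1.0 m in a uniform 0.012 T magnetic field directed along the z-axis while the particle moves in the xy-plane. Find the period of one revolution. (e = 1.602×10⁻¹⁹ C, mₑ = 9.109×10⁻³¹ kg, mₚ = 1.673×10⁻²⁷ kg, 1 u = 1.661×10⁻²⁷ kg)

The cyclotron period depends only on m, q, B: T = 2πm/(|q|B).
T = 2π(1.673×10⁻²⁷)/((1.602×10⁻¹⁹)(0.012)) ≈ 5.5×10⁻⁶ s.

T ≈ 5.5×10⁻⁶ s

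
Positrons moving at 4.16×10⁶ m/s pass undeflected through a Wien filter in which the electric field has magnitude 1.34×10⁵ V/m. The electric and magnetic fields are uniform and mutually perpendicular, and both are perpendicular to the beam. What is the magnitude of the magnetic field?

B = 0.0322 T

Balance of forces in the selector: qE = qvB ⇒ B = E/v.
B = 1.34×10⁵/4.16×10⁶ = 0.0322 T.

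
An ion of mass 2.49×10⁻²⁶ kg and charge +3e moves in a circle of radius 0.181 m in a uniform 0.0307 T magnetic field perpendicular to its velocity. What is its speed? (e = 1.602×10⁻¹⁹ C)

v ≈ 1.07×10⁵ m/s

From |q|vB = mv²/r, v = |q|Br/m.
v = (4.806×10⁻¹⁹)(0.0307)(0.181)/2.49×10⁻²⁶ ≈ 1.07×10⁵ m/s.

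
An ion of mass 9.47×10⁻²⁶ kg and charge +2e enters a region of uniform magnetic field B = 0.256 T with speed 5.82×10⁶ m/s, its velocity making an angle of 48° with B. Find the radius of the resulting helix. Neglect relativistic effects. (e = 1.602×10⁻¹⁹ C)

v⊥ = v sinθ = 5.82×10⁶·sin48° ≈ 4.325×10⁶ m/s.
r = m v⊥/(|q|B) = (9.47×10⁻²⁶)(4.325×10⁶)/((3.204×10⁻¹⁹)(0.256)) ≈ 4.99 m.

r ≈ 4.99 m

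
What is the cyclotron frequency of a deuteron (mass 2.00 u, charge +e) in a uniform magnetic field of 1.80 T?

f = |q|B/(2πm).
f = (1.602×10⁻¹⁹)(1.80)/(2π·3.322×10⁻²⁷) ≈ 1.38×10⁷ Hz.

f ≈ 1.38×10⁷ Hz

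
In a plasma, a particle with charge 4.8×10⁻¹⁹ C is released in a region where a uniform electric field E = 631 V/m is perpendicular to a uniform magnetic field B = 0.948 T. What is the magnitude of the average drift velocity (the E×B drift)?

v_d ≈ 666 m/s

The E×B drift speed is v_d = E/B.
v_d = 631/0.948 = 666 m/s.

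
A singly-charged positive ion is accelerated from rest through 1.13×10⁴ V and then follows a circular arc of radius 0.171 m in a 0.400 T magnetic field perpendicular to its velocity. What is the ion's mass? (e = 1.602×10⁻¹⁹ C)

m ≈ 3.32×10⁻²⁶ kg

Combine |q|V = ½mv² and r = mv/(|q|B): eliminate v to get m = qB²r²/(2V).
m = (1.602×10⁻¹⁹)(0.400)²(0.171)²/(2·1.13×10⁴) ≈ 3.32×10⁻²⁶ kg.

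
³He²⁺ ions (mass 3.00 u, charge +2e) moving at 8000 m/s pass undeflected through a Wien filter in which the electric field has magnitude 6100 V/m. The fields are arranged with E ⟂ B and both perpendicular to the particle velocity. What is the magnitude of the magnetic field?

Balance of forces in the selector: qE = qvB ⇒ B = E/v.
B = 6100/8000 = 0.76 T.

B = 0.76 T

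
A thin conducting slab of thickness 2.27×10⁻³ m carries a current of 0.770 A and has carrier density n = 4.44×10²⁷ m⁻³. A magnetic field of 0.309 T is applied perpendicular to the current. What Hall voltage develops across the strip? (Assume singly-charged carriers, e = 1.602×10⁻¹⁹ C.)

V_H ≈ 1.47×10⁻⁷ V

V_H = IB/(n e t).
V_H = (0.770)(0.309)/((4.44×10²⁷)(1.602×10⁻¹⁹)(2.27×10⁻³)) ≈ 1.47×10⁻⁷ V.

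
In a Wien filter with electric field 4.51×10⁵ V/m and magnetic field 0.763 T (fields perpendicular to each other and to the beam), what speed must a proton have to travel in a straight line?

Zero net Lorentz force requires |qE| = |q v×B|, i.e. E = vB.
v = E/B = 4.51×10⁵/0.763 = 5.91×10⁵ m/s.

v = 5.91×10⁵ m/s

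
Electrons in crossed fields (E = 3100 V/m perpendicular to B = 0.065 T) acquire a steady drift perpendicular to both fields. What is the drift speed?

The steady drift has the magnetic force balancing the electric force, so v_d = E/B.
v_d = 3100/0.065 = 4.8×10⁴ m/s.

v_d ≈ 4.8×10⁴ m/s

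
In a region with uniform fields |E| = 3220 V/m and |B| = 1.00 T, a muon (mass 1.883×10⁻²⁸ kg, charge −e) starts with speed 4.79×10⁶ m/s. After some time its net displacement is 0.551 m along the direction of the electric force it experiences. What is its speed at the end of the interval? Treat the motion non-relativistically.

v_f ≈ 5.10×10⁶ m/s

B does no work; ΔKE = |q|E d.
½mv_f² = ½mv₀² + |q|Ed = ½(1.883×10⁻²⁸)(4.79×10⁶)² + (1.602×10⁻¹⁹)(3220)(0.551) ≈ 2.160×10⁻¹⁵ J + 2.842×10⁻¹⁶ J ≈ 2.444×10⁻¹⁵ J.
v_f = √(2·2.444×10⁻¹⁵/1.883×10⁻²⁸) ≈ 5.10×10⁶ m/s.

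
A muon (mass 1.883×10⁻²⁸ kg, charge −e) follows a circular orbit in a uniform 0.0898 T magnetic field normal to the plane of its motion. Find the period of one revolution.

The cyclotron period depends only on m, q, B: T = 2πm/(|q|B).
T = 2π(1.883×10⁻²⁸)/((1.602×10⁻¹⁹)(0.0898)) ≈ 8.22×10⁻⁸ s.

T ≈ 8.22×10⁻⁸ s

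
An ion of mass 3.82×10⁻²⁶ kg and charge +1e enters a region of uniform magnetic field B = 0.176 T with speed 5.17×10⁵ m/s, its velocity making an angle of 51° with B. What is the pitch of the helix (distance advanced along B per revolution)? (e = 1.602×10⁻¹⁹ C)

v∥ = v cosθ = 5.17×10⁵·cos51° ≈ 3.254×10⁵ m/s.
T = 2πm/(|q|B) = 2π(3.82×10⁻²⁶)/((1.602×10⁻¹⁹)(0.176)) ≈ 8.513×10⁻⁶ s.
pitch = v∥ T = (3.254×10⁵)(8.513×10⁻⁶) ≈ 2.77 m.

p ≈ 2.77 m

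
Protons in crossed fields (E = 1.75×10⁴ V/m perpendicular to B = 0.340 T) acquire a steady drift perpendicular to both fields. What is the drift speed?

v_d ≈ 5.15×10⁴ m/s

The E×B drift speed is v_d = E/B.
v_d = 1.75×10⁴/0.340 = 5.15×10⁴ m/s.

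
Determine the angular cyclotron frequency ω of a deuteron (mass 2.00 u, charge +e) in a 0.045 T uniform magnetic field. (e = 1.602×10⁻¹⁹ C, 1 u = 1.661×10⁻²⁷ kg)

ω = |q|B/m.
ω = (1.602×10⁻¹⁹)(0.045)/3.322×10⁻²⁷ ≈ 2.2×10⁶ rad/s.

ω ≈ 2.2×10⁶ rad/s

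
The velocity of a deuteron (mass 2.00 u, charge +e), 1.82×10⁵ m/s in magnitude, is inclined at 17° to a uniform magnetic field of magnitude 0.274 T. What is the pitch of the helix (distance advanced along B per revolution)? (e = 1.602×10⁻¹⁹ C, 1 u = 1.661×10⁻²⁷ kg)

p ≈ 0.0828 m

v∥ = v cosθ = 1.82×10⁵·cos17° ≈ 1.740×10⁵ m/s.
T = 2πm/(|q|B) = 2π(3.322×10⁻²⁷)/((1.602×10⁻¹⁹)(0.274)) ≈ 4.755×10⁻⁷ s.
pitch = v∥ T = (1.740×10⁵)(4.755×10⁻⁷) ≈ 0.0828 m.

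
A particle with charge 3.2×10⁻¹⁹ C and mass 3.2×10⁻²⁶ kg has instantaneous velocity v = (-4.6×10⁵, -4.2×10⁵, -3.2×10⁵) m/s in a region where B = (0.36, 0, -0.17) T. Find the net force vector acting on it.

F ≈ (2.28×10⁻¹⁴, -6.19×10⁻¹⁴, 4.84×10⁻¹⁴) N

v×B = (7.14×10⁴, -1.93×10⁵, 1.51×10⁵) N/C.
F = q v×B = (3.2×10⁻¹⁹ C)·(7.14×10⁴, -1.93×10⁵, 1.51×10⁵) = (2.28×10⁻¹⁴, -6.19×10⁻¹⁴, 4.84×10⁻¹⁴) N.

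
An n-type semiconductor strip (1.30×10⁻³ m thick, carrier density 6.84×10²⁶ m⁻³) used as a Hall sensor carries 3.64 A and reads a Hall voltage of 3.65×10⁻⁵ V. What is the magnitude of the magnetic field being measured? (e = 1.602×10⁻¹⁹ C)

From V_H = IB/(n e t), B = V_H n e t / I.
B = (3.65×10⁻⁵)(6.84×10²⁶)(1.602×10⁻¹⁹)(1.30×10⁻³)/3.64 ≈ 1.43 T.

B ≈ 1.43 T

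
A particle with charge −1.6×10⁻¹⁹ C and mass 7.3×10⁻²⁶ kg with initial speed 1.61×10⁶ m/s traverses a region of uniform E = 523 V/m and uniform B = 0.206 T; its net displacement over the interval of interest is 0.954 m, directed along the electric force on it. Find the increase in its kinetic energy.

The magnetic force is always ⟂ v and does no work; only the electric force changes KE.
ΔKE = F_E · d = |q|E d = (1.6×10⁻¹⁹)(523)(0.954) ≈ 7.98×10⁻¹⁷ J.

ΔKE ≈ 7.98×10⁻¹⁷ J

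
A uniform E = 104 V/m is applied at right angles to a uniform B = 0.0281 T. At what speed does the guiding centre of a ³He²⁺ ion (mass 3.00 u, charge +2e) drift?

v_d ≈ 3700 m/s

The E×B drift speed is v_d = E/B.
v_d = 104/0.0281 = 3700 m/s.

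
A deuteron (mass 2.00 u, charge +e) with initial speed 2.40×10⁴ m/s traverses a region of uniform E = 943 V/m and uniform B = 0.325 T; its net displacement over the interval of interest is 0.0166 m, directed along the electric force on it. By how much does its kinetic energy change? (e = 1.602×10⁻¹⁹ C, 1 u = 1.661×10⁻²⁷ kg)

ΔKE ≈ 2.51×10⁻¹⁸ J

The magnetic force is always ⟂ v and does no work; only the electric force changes KE.
ΔKE = F_E · d = |q|E d = (1.602×10⁻¹⁹)(943)(0.0166) ≈ 2.51×10⁻¹⁸ J.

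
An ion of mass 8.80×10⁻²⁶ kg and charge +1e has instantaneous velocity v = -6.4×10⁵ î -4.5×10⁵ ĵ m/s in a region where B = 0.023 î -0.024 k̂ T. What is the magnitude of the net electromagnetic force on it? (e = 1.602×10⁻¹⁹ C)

|F| ≈ 3.43×10⁻¹⁵ N

v×B = (1.08×10⁴, -1.54×10⁴, 1.04×10⁴) N/C.
F = q v×B = (1.602×10⁻¹⁹ C)·(1.08×10⁴, -1.54×10⁴, 1.04×10⁴) = (1.73×10⁻¹⁵, -2.46×10⁻¹⁵, 1.66×10⁻¹⁵) N.
|F| = 3.43×10⁻¹⁵ N.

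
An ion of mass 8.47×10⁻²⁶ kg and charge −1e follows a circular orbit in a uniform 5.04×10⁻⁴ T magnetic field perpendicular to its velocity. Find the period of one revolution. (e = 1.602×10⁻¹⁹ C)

T ≈ 6.59×10⁻³ s

The cyclotron period depends only on m, q, B: T = 2πm/(|q|B).
T = 2π(8.47×10⁻²⁶)/((1.602×10⁻¹⁹)(5.04×10⁻⁴)) ≈ 6.59×10⁻³ s.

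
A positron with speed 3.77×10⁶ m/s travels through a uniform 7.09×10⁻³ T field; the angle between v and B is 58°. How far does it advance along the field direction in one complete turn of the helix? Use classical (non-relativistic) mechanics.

v∥ = v cosθ = 3.77×10⁶·cos58° ≈ 1.998×10⁶ m/s.
T = 2πm/(|q|B) = 2π(9.109×10⁻³¹)/((1.602×10⁻¹⁹)(7.09×10⁻³)) ≈ 5.039×10⁻⁹ s.
pitch = v∥ T = (1.998×10⁶)(5.039×10⁻⁹) ≈ 0.0101 m.

p ≈ 0.0101 m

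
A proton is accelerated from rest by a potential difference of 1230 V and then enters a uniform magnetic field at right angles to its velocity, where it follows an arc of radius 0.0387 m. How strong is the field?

v = √(2|q|V/m) = √(2·1.602×10⁻¹⁹·1230/1.673×10⁻²⁷) ≈ 4.853×10⁵ m/s.
B = mv/(|q|r) = (1.673×10⁻²⁷)(4.853×10⁵)/((1.602×10⁻¹⁹)(0.0387)) ≈ 0.131 T.

B ≈ 0.131 T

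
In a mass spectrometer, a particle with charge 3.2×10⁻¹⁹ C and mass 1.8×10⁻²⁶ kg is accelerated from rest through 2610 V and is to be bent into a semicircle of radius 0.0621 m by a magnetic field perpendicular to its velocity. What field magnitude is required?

B ≈ 0.276 T

v = √(2|q|V/m) = √(2·3.2×10⁻¹⁹·2610/1.8×10⁻²⁶) ≈ 3.046×10⁵ m/s.
B = mv/(|q|r) = (1.8×10⁻²⁶)(3.046×10⁵)/((3.2×10⁻¹⁹)(0.0621)) ≈ 0.276 T.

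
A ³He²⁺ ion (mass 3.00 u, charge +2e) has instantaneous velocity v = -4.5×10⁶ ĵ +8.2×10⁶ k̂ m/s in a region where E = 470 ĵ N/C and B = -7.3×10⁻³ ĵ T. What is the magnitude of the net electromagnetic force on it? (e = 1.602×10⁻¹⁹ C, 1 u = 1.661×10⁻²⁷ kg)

|F| ≈ 1.92×10⁻¹⁴ N

v×B = (5.99×10⁴, 0, 0) N/C.
E + v×B = (5.99×10⁴, 470, 0) N/C.
F = q(E + v×B) = (3.204×10⁻¹⁹ C)·(5.99×10⁴, 470, 0) = (1.92×10⁻¹⁴, 1.51×10⁻¹⁶, 0) N.
|F| = 1.92×10⁻¹⁴ N.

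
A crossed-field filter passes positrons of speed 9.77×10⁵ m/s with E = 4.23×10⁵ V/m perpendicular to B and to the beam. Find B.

B = 0.433 T

Balance of forces in the selector: qE = qvB ⇒ B = E/v.
B = 4.23×10⁵/9.77×10⁵ = 0.433 T.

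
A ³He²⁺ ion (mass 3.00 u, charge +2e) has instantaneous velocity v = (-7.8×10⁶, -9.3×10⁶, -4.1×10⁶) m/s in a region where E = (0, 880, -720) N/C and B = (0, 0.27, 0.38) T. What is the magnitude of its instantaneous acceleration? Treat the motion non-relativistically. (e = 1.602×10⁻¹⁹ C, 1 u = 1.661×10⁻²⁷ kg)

v×B = (-2.43×10⁶, 2.96×10⁶, -2.11×10⁶) N/C.
E + v×B = (-2.43×10⁶, 2.96×10⁶, -2.11×10⁶) N/C.
F = q(E + v×B) = (3.204×10⁻¹⁹ C)·(-2.43×10⁶, 2.96×10⁶, -2.11×10⁶) = (-7.78×10⁻¹³, 9.50×10⁻¹³, -6.75×10⁻¹³) N.
|a| = |F|/m = 1.401×10⁻¹²/4.983×10⁻²⁷ ≈ 2.81×10¹⁴ m/s².

|a| ≈ 2.81×10¹⁴ m/s²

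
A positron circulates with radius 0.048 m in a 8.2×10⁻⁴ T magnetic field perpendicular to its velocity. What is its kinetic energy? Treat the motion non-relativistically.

v = |q|Br/m, then KE = ½mv² = (qBr)²/(2m).
v = (1.602×10⁻¹⁹)(8.2×10⁻⁴)(0.048)/9.109×10⁻³¹ ≈ 6.922×10⁶ m/s.
KE = ½(9.109×10⁻³¹)(6.922×10⁶)² ≈ 2.2×10⁻¹⁷ J.

KE ≈ 2.2×10⁻¹⁷ J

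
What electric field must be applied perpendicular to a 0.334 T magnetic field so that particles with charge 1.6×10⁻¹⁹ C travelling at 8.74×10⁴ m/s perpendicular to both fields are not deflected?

E = 2.92×10⁴ V/m

For straight-line motion qE = qvB, so E = vB.
E = 8.74×10⁴ × 0.334 = 2.92×10⁴ V/m.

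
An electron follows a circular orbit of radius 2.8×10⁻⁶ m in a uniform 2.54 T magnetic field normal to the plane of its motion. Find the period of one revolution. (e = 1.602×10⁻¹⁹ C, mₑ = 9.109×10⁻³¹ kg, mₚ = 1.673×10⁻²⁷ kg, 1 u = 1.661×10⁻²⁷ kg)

T ≈ 1.41×10⁻¹¹ s

The cyclotron period depends only on m, q, B: T = 2πm/(|q|B).
T = 2π(9.109×10⁻³¹)/((1.602×10⁻¹⁹)(2.54)) ≈ 1.41×10⁻¹¹ s.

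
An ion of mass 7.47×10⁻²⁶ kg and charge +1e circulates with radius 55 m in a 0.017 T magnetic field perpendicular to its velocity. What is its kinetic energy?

v = |q|Br/m, then KE = ½mv² = (qBr)²/(2m).
v = (1.602×10⁻¹⁹)(0.017)(55)/7.47×10⁻²⁶ ≈ 2.005×10⁶ m/s.
KE = ½(7.47×10⁻²⁶)(2.005×10⁶)² ≈ 1.5×10⁻¹³ J.

KE ≈ 1.5×10⁻¹³ J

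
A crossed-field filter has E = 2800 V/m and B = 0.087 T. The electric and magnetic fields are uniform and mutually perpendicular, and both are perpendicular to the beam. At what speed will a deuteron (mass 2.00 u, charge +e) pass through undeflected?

v = 3.2×10⁴ m/s

For undeflected motion the electric and magnetic forces balance: qE = qvB.
v = E/B = 2800/0.087 = 3.2×10⁴ m/s.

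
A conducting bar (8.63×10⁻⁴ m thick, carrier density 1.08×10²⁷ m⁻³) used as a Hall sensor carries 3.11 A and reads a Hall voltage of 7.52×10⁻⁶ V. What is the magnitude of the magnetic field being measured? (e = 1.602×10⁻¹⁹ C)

B ≈ 0.361 T

From V_H = IB/(n e t), B = V_H n e t / I.
B = (7.52×10⁻⁶)(1.08×10²⁷)(1.602×10⁻¹⁹)(8.63×10⁻⁴)/3.11 ≈ 0.361 T.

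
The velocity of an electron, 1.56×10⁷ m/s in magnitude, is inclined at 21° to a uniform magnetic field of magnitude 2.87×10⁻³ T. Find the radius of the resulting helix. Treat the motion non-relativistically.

v⊥ = v sinθ = 1.56×10⁷·sin21° ≈ 5.591×10⁶ m/s.
r = m v⊥/(|q|B) = (9.109×10⁻³¹)(5.591×10⁶)/((1.602×10⁻¹⁹)(2.87×10⁻³)) ≈ 0.0111 m.

r ≈ 0.0111 m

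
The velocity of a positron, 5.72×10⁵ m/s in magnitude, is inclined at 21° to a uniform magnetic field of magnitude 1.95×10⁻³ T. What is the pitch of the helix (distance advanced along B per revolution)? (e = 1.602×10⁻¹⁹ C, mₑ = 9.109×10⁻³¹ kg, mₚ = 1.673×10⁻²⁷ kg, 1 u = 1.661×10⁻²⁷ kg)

v∥ = v cosθ = 5.72×10⁵·cos21° ≈ 5.340×10⁵ m/s.
T = 2πm/(|q|B) = 2π(9.109×10⁻³¹)/((1.602×10⁻¹⁹)(1.95×10⁻³)) ≈ 1.832×10⁻⁸ s.
pitch = v∥ T = (5.340×10⁵)(1.832×10⁻⁸) ≈ 9.78×10⁻³ m.

p ≈ 9.78×10⁻³ m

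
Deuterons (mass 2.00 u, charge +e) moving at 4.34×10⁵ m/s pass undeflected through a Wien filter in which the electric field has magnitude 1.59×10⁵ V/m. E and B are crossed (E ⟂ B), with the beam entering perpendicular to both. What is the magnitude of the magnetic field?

Balance of forces in the selector: qE = qvB ⇒ B = E/v.
B = 1.59×10⁵/4.34×10⁵ = 0.366 T.

B = 0.366 T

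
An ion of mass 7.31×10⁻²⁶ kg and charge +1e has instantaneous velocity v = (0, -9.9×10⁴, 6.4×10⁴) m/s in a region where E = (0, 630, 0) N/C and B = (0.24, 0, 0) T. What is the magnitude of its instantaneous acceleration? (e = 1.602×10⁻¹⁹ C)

v×B = (0, 1.54×10⁴, 2.38×10⁴) N/C.
E + v×B = (0, 1.60×10⁴, 2.38×10⁴) N/C.
F = q(E + v×B) = (1.602×10⁻¹⁹ C)·(0, 1.60×10⁴, 2.38×10⁴) = (0, 2.56×10⁻¹⁵, 3.81×10⁻¹⁵) N.
|a| = |F|/m = 4.588×10⁻¹⁵/7.31×10⁻²⁶ ≈ 6.28×10¹⁰ m/s².

|a| ≈ 6.28×10¹⁰ m/s²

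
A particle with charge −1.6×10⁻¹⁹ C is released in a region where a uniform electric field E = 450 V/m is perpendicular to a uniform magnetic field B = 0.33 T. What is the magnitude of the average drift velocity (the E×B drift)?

In crossed fields the guiding centre drifts at v_d = |E×B|/B² = E/B, independent of charge and mass.
v_d = 450/0.33 = 1400 m/s.

v_d ≈ 1400 m/s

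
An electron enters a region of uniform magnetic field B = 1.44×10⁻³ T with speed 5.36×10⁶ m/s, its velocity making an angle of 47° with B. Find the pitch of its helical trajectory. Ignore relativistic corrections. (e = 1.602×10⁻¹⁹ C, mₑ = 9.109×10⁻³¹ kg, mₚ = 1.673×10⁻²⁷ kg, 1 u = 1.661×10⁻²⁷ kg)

v∥ = v cosθ = 5.36×10⁶·cos47° ≈ 3.656×10⁶ m/s.
T = 2πm/(|q|B) = 2π(9.109×10⁻³¹)/((1.602×10⁻¹⁹)(1.44×10⁻³)) ≈ 2.481×10⁻⁸ s.
pitch = v∥ T = (3.656×10⁶)(2.481×10⁻⁸) ≈ 0.0907 m.

p ≈ 0.0907 m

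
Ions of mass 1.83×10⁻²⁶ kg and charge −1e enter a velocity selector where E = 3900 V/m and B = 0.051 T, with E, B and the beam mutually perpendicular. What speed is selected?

v = 7.6×10⁴ m/s

Straight-line motion ⇒ electric and magnetic forces cancel, so E = vB.
v = E/B = 3900/0.051 = 7.6×10⁴ m/s.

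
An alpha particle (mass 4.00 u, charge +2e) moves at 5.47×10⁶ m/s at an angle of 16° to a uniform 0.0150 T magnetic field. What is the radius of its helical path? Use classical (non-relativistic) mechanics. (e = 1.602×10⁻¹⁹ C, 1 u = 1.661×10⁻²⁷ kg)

v⊥ = v sinθ = 5.47×10⁶·sin16° ≈ 1.508×10⁶ m/s.
r = m v⊥/(|q|B) = (6.644×10⁻²⁷)(1.508×10⁶)/((3.204×10⁻¹⁹)(0.0150)) ≈ 2.08 m.

r ≈ 2.08 m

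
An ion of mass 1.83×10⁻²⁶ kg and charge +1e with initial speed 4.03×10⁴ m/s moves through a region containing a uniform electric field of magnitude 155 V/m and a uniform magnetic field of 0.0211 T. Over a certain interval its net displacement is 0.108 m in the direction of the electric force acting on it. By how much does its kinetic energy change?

ΔKE ≈ 2.68×10⁻¹⁸ J

The magnetic force is always ⟂ v and does no work; only the electric force changes KE.
ΔKE = F_E · d = |q|E d = (1.602×10⁻¹⁹)(155)(0.108) ≈ 2.68×10⁻¹⁸ J.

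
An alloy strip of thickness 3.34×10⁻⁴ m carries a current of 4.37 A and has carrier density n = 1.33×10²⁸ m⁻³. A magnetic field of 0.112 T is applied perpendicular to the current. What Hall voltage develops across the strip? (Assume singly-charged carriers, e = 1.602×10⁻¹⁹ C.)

V_H = IB/(n e t).
V_H = (4.37)(0.112)/((1.33×10²⁸)(1.602×10⁻¹⁹)(3.34×10⁻⁴)) ≈ 6.88×10⁻⁷ V.

V_H ≈ 6.88×10⁻⁷ V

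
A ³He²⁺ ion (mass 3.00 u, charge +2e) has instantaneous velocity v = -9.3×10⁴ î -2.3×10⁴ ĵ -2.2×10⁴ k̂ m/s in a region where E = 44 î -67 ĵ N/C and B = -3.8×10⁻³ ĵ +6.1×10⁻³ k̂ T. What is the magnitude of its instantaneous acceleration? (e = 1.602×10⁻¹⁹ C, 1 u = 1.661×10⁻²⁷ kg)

v×B = (-224, 567, 353) N/C.
E + v×B = (-180, 500, 353) N/C.
F = q(E + v×B) = (3.204×10⁻¹⁹ C)·(-180, 500, 353) = (-5.76×10⁻¹⁷, 1.60×10⁻¹⁶, 1.13×10⁻¹⁶) N.
|a| = |F|/m = 2.045×10⁻¹⁶/4.983×10⁻²⁷ ≈ 4.10×10¹⁰ m/s².

|a| ≈ 4.10×10¹⁰ m/s²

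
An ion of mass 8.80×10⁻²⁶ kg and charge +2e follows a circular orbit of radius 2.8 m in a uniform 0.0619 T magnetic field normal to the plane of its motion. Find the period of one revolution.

T ≈ 2.79×10⁻⁵ s

The cyclotron period depends only on m, q, B: T = 2πm/(|q|B).
T = 2π(8.80×10⁻²⁶)/((3.204×10⁻¹⁹)(0.0619)) ≈ 2.79×10⁻⁵ s.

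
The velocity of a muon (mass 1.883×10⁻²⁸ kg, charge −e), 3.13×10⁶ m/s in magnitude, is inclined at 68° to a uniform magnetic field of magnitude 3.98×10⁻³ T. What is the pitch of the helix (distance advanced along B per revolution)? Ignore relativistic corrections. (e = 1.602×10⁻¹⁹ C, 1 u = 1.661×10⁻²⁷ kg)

p ≈ 2.18 m

v∥ = v cosθ = 3.13×10⁶·cos68° ≈ 1.173×10⁶ m/s.
T = 2πm/(|q|B) = 2π(1.883×10⁻²⁸)/((1.602×10⁻¹⁹)(3.98×10⁻³)) ≈ 1.856×10⁻⁶ s.
pitch = v∥ T = (1.173×10⁶)(1.856×10⁻⁶) ≈ 2.18 m.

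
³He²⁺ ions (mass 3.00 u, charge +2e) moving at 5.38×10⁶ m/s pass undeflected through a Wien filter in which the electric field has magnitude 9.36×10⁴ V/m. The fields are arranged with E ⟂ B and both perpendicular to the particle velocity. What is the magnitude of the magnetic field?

Balance of forces in the selector: qE = qvB ⇒ B = E/v.
B = 9.36×10⁴/5.38×10⁶ = 0.0174 T.

B = 0.0174 T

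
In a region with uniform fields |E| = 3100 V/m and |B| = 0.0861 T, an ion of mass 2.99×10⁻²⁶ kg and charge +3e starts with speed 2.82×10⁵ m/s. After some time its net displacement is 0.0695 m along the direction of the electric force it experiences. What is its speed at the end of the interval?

v_f ≈ 2.94×10⁵ m/s

B does no work; ΔKE = |q|E d.
½mv_f² = ½mv₀² + |q|Ed = ½(2.99×10⁻²⁶)(2.82×10⁵)² + (4.806×10⁻¹⁹)(3100)(0.0695) ≈ 1.189×10⁻¹⁵ J + 1.035×10⁻¹⁶ J ≈ 1.292×10⁻¹⁵ J.
v_f = √(2·1.292×10⁻¹⁵/2.99×10⁻²⁶) ≈ 2.94×10⁵ m/s.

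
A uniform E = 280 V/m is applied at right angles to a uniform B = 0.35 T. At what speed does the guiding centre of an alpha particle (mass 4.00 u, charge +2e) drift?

The steady drift has the magnetic force balancing the electric force, so v_d = E/B.
v_d = 280/0.35 = 800 m/s.

v_d ≈ 800 m/s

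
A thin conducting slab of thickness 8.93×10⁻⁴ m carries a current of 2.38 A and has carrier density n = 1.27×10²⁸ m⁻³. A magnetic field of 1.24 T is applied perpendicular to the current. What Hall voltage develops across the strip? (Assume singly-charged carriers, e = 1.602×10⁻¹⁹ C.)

V_H = IB/(n e t).
V_H = (2.38)(1.24)/((1.27×10²⁸)(1.602×10⁻¹⁹)(8.93×10⁻⁴)) ≈ 1.62×10⁻⁶ V.

V_H ≈ 1.62×10⁻⁶ V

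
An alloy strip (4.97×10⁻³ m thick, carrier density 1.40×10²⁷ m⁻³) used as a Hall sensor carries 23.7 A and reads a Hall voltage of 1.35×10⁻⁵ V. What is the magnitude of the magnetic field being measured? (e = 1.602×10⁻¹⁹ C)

From V_H = IB/(n e t), B = V_H n e t / I.
B = (1.35×10⁻⁵)(1.40×10²⁷)(1.602×10⁻¹⁹)(4.97×10⁻³)/23.7 ≈ 0.635 T.

B ≈ 0.635 T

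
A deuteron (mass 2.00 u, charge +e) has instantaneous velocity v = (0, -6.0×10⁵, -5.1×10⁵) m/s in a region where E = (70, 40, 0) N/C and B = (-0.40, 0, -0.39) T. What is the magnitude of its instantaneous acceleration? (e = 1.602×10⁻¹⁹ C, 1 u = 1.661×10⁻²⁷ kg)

|a| ≈ 1.89×10¹³ m/s²

v×B = (2.34×10⁵, 2.04×10⁵, -2.40×10⁵) N/C.
E + v×B = (2.34×10⁵, 2.04×10⁵, -2.40×10⁵) N/C.
F = q(E + v×B) = (1.602×10⁻¹⁹ C)·(2.34×10⁵, 2.04×10⁵, -2.40×10⁵) = (3.75×10⁻¹⁴, 3.27×10⁻¹⁴, -3.84×10⁻¹⁴) N.
|a| = |F|/m = 6.287×10⁻¹⁴/3.322×10⁻²⁷ ≈ 1.89×10¹³ m/s².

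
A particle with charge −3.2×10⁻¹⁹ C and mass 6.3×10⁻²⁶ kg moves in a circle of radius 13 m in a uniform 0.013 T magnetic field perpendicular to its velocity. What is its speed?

v ≈ 8.6×10⁵ m/s

From |q|vB = mv²/r, v = |q|Br/m.
v = (3.2×10⁻¹⁹)(0.013)(13)/6.3×10⁻²⁶ ≈ 8.6×10⁵ m/s.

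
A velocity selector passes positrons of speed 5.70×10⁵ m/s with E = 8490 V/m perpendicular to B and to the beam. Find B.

Balance of forces in the selector: qE = qvB ⇒ B = E/v.
B = 8490/5.70×10⁵ = 0.0149 T.

B = 0.0149 T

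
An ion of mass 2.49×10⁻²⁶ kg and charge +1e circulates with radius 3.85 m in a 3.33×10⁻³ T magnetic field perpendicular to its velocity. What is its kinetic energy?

KE ≈ 8.47×10⁻¹⁷ J

v = |q|Br/m, then KE = ½mv² = (qBr)²/(2m).
v = (1.602×10⁻¹⁹)(3.33×10⁻³)(3.85)/2.49×10⁻²⁶ ≈ 8.248×10⁴ m/s.
KE = ½(2.49×10⁻²⁶)(8.248×10⁴)² ≈ 8.47×10⁻¹⁷ J.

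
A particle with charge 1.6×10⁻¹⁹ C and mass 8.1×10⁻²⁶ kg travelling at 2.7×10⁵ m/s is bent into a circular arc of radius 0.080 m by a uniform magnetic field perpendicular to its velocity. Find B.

From |q|vB = mv²/r, B = mv/(|q|r).
B = (8.1×10⁻²⁶)(2.7×10⁵)/((1.6×10⁻¹⁹)(0.080)) ≈ 1.7 T.

B ≈ 1.7 T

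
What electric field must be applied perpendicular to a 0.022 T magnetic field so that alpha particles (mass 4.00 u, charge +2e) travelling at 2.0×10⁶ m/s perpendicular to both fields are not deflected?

For straight-line motion qE = qvB, so E = vB.
E = 2.0×10⁶ × 0.022 = 4.4×10⁴ V/m.

E = 4.4×10⁴ V/m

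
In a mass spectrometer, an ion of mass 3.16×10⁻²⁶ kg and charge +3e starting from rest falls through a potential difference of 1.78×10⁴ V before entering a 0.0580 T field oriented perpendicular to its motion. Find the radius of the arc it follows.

Acceleration: |q|V = ½mv² ⇒ v = √(2|q|V/m) = √(2·4.806×10⁻¹⁹·1.78×10⁴/3.16×10⁻²⁶) ≈ 7.358×10⁵ m/s.
In the field: r = mv/(|q|B) = (3.16×10⁻²⁶)(7.358×10⁵)/((4.806×10⁻¹⁹)(0.0580)) ≈ 0.834 m.

r ≈ 0.834 m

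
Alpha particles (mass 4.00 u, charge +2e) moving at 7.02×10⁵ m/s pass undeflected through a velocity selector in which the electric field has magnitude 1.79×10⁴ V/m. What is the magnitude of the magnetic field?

Balance of forces in the selector: qE = qvB ⇒ B = E/v.
B = 1.79×10⁴/7.02×10⁵ = 0.0255 T.

B = 0.0255 T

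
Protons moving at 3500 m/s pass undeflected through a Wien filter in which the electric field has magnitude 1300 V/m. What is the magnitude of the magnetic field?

B = 0.37 T

Balance of forces in the selector: qE = qvB ⇒ B = E/v.
B = 1300/3500 = 0.37 T.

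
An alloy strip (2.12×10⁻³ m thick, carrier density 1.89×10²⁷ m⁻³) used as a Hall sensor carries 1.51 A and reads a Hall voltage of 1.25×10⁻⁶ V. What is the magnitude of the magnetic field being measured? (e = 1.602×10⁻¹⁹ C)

From V_H = IB/(n e t), B = V_H n e t / I.
B = (1.25×10⁻⁶)(1.89×10²⁷)(1.602×10⁻¹⁹)(2.12×10⁻³)/1.51 ≈ 0.531 T.

B ≈ 0.531 T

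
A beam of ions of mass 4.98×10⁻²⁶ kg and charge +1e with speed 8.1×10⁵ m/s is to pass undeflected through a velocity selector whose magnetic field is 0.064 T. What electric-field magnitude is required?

For straight-line motion qE = qvB, so E = vB.
E = 8.1×10⁵ × 0.064 = 5.2×10⁴ V/m.

E = 5.2×10⁴ V/m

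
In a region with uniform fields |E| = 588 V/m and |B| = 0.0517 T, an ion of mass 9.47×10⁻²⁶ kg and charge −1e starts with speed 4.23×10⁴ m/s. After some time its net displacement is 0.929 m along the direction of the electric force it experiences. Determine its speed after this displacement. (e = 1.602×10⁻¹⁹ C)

v_f ≈ 6.03×10⁴ m/s

B does no work; ΔKE = |q|E d.
½mv_f² = ½mv₀² + |q|Ed = ½(9.47×10⁻²⁶)(4.23×10⁴)² + (1.602×10⁻¹⁹)(588)(0.929) ≈ 8.472×10⁻¹⁷ J + 8.751×10⁻¹⁷ J ≈ 1.722×10⁻¹⁶ J.
v_f = √(2·1.722×10⁻¹⁶/9.47×10⁻²⁶) ≈ 6.03×10⁴ m/s.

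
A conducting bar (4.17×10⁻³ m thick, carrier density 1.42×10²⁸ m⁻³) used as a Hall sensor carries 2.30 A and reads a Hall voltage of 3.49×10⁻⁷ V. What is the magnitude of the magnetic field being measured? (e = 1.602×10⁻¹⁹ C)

B ≈ 1.44 T

From V_H = IB/(n e t), B = V_H n e t / I.
B = (3.49×10⁻⁷)(1.42×10²⁸)(1.602×10⁻¹⁹)(4.17×10⁻³)/2.30 ≈ 1.44 T.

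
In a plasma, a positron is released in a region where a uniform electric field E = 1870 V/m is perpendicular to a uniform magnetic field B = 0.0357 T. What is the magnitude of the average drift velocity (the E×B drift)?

The steady drift has the magnetic force balancing the electric force, so v_d = E/B.
v_d = 1870/0.0357 = 5.24×10⁴ m/s.

v_d ≈ 5.24×10⁴ m/s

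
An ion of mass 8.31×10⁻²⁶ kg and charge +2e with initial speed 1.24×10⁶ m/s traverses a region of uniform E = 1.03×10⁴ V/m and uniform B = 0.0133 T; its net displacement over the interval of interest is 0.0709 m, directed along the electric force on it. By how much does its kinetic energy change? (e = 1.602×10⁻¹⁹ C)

The magnetic force is always ⟂ v and does no work; only the electric force changes KE.
ΔKE = F_E · d = |q|E d = (3.204×10⁻¹⁹)(1.03×10⁴)(0.0709) ≈ 2.34×10⁻¹⁶ J.

ΔKE ≈ 2.34×10⁻¹⁶ J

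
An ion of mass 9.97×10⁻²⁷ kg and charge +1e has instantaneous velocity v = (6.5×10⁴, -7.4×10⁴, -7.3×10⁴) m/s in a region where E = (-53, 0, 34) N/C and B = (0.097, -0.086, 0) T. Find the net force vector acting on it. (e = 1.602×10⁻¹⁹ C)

v×B = (-6280, -7080, 1590) N/C.
E + v×B = (-6330, -7080, 1620) N/C.
F = q(E + v×B) = (1.602×10⁻¹⁹ C)·(-6330, -7080, 1620) = (-1.01×10⁻¹⁵, -1.13×10⁻¹⁵, 2.60×10⁻¹⁶) N.

F ≈ (-1.01×10⁻¹⁵, -1.13×10⁻¹⁵, 2.60×10⁻¹⁶) N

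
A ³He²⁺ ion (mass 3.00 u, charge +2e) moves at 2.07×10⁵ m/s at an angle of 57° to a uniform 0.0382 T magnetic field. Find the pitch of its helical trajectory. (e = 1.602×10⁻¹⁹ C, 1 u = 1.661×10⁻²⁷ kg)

p ≈ 0.288 m

v∥ = v cosθ = 2.07×10⁵·cos57° ≈ 1.127×10⁵ m/s.
T = 2πm/(|q|B) = 2π(4.983×10⁻²⁷)/((3.204×10⁻¹⁹)(0.0382)) ≈ 2.558×10⁻⁶ s.
pitch = v∥ T = (1.127×10⁵)(2.558×10⁻⁶) ≈ 0.288 m.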